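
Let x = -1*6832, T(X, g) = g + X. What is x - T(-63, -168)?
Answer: -6601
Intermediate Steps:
T(X, g) = X + g
x = -6832
x - T(-63, -168) = -6832 - (-63 - 168) = -6832 - 1*(-231) = -6832 + 231 = -6601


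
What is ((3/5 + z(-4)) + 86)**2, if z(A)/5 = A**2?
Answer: 693889/25 ≈ 27756.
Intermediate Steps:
z(A) = 5*A**2
((3/5 + z(-4)) + 86)**2 = ((3/5 + 5*(-4)**2) + 86)**2 = (((1/5)*3 + 5*16) + 86)**2 = ((3/5 + 80) + 86)**2 = (403/5 + 86)**2 = (833/5)**2 = 693889/25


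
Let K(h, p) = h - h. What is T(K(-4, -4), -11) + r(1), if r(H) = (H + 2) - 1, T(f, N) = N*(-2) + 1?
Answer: 25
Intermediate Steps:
K(h, p) = 0
T(f, N) = 1 - 2*N (T(f, N) = -2*N + 1 = 1 - 2*N)
r(H) = 1 + H (r(H) = (2 + H) - 1 = 1 + H)
T(K(-4, -4), -11) + r(1) = (1 - 2*(-11)) + (1 + 1) = (1 + 22) + 2 = 23 + 2 = 25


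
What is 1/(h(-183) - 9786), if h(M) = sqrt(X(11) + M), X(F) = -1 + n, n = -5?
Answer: -466/4560285 - I*sqrt(21)/31921995 ≈ -0.00010219 - 1.4356e-7*I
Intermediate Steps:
X(F) = -6 (X(F) = -1 - 5 = -6)
h(M) = sqrt(-6 + M)
1/(h(-183) - 9786) = 1/(sqrt(-6 - 183) - 9786) = 1/(sqrt(-189) - 9786) = 1/(3*I*sqrt(21) - 9786) = 1/(-9786 + 3*I*sqrt(21))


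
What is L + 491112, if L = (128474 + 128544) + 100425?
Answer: 848555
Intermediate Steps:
L = 357443 (L = 257018 + 100425 = 357443)
L + 491112 = 357443 + 491112 = 848555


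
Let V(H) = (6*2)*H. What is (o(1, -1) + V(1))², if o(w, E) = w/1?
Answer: 169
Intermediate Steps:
V(H) = 12*H
o(w, E) = w (o(w, E) = w*1 = w)
(o(1, -1) + V(1))² = (1 + 12*1)² = (1 + 12)² = 13² = 169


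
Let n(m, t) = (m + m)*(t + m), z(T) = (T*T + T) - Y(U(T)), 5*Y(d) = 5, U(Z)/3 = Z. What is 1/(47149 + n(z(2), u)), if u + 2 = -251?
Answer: 1/44669 ≈ 2.2387e-5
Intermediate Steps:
U(Z) = 3*Z
Y(d) = 1 (Y(d) = (1/5)*5 = 1)
u = -253 (u = -2 - 251 = -253)
z(T) = -1 + T + T**2 (z(T) = (T*T + T) - 1*1 = (T**2 + T) - 1 = (T + T**2) - 1 = -1 + T + T**2)
n(m, t) = 2*m*(m + t) (n(m, t) = (2*m)*(m + t) = 2*m*(m + t))
1/(47149 + n(z(2), u)) = 1/(47149 + 2*(-1 + 2 + 2**2)*((-1 + 2 + 2**2) - 253)) = 1/(47149 + 2*(-1 + 2 + 4)*((-1 + 2 + 4) - 253)) = 1/(47149 + 2*5*(5 - 253)) = 1/(47149 + 2*5*(-248)) = 1/(47149 - 2480) = 1/44669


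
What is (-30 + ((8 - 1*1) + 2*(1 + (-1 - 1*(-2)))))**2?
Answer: 361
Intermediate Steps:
(-30 + ((8 - 1*1) + 2*(1 + (-1 - 1*(-2)))))**2 = (-30 + ((8 - 1) + 2*(1 + (-1 + 2))))**2 = (-30 + (7 + 2*(1 + 1)))**2 = (-30 + (7 + 2*2))**2 = (-30 + (7 + 4))**2 = (-30 + 11)**2 = (-19)**2 = 361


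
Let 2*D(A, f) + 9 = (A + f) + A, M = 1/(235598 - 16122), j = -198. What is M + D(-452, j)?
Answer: -121918917/219476 ≈ -555.50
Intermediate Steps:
M = 1/219476 ≈ 4.5563e-6
D(A, f) = -9/2 + A + f/2 (D(A, f) = -9/2 + ((A + f) + A)/2 = -9/2 + (f + 2*A)/2 = -9/2 + (A + f/2) = -9/2 + A + f/2)
M + D(-452, j) = 1/219476 + (-9/2 - 452 + (½)*(-198)) = 1/219476 + (-9/2 - 452 - 99) = 1/219476 - 1111/2 = -121918917/219476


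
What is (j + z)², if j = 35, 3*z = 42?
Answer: 2401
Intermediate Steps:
z = 14 (z = (⅓)*42 = 14)
(j + z)² = (35 + 14)² = 49² = 2401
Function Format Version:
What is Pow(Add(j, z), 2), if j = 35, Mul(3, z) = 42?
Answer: 2401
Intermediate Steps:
z = 14 (z = Mul(Rational(1, 3), 42) = 14)
Pow(Add(j, z), 2) = Pow(Add(35, 14), 2) = Pow(49, 2) = 2401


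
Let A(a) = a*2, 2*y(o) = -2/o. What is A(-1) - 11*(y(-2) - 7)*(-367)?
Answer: -52485/2 ≈ -26243.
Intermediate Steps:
y(o) = -1/o (y(o) = (-2/o)/2 = -1/o)
A(a) = 2*a
A(-1) - 11*(y(-2) - 7)*(-367) = 2*(-1) - 11*(-1/(-2) - 7)*(-367) = -2 - 11*(-1*(-1/2) - 7)*(-367) = -2 - 11*(1/2 - 7)*(-367) = -2 - 11*(-13/2)*(-367) = -2 + (143/2)*(-367) = -2 - 52481/2 = -52485/2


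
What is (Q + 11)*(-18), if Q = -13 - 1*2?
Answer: 72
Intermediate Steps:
Q = -15 (Q = -13 - 2 = -15)
(Q + 11)*(-18) = (-15 + 11)*(-18) = -4*(-18) = 72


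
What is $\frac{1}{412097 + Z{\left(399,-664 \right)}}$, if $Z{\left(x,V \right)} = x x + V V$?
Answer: $\frac{1}{1012194} \approx 9.8795 \cdot 10^{-7}$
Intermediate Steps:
$Z{\left(x,V \right)} = V^{2} + x^{2}$ ($Z{\left(x,V \right)} = x^{2} + V^{2} = V^{2} + x^{2}$)
$\frac{1}{412097 + Z{\left(399,-664 \right)}} = \frac{1}{412097 + \left(\left(-664\right)^{2} + 399^{2}\right)} = \frac{1}{412097 + \left(440896 + 159201\right)} = \frac{1}{412097 + 600097} = \frac{1}{1012194}$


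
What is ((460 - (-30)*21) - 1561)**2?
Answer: 221841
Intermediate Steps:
((460 - (-30)*21) - 1561)**2 = ((460 - 1*(-630)) - 1561)**2 = ((460 + 630) - 1561)**2 = (1090 - 1561)**2 = (-471)**2 = 221841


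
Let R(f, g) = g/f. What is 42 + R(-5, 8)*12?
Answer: 114/5 ≈ 22.800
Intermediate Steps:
42 + R(-5, 8)*12 = 42 + (8/(-5))*12 = 42 + (8*(-⅕))*12 = 42 - 8/5*12 = 42 - 96/5 = 114/5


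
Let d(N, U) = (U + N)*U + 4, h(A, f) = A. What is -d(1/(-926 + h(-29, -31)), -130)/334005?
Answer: -215246/4252997 ≈ -0.050610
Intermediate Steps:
d(N, U) = 4 + U*(N + U) (d(N, U) = (N + U)*U + 4 = U*(N + U) + 4 = 4 + U*(N + U))
-d(1/(-926 + h(-29, -31)), -130)/334005 = -(4 + (-130)² - 130/(-926 - 29))/334005 = -(4 + 16900 - 130/(-955))/334005 = -(4 + 16900 - 1/955*(-130))/334005 = -(4 + 16900 + 26/191)/334005 = -3228690/(191*334005) = -1*215246/4252997 = -215246/4252997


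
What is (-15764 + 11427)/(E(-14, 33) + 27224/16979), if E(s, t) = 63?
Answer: -73637923/1096901 ≈ -67.133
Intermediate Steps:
(-15764 + 11427)/(E(-14, 33) + 27224/16979) = (-15764 + 11427)/(63 + 27224/16979) = -4337/(63 + 27224*(1/16979)) = -4337/(63 + 27224/16979) = -4337/1096901/16979 = -4337*16979/1096901 = -73637923/1096901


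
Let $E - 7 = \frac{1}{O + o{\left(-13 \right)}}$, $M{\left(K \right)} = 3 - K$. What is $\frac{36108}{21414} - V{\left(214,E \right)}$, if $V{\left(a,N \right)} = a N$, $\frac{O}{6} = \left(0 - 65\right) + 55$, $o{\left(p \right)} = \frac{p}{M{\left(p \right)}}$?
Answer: $- \frac{5183934456}{3472637} \approx -1492.8$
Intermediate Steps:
$o{\left(p \right)} = \frac{p}{3 - p}$
$O = -60$ ($O = 6 \left(\left(0 - 65\right) + 55\right) = 6 \left(-65 + 55\right) = 6 \left(-10\right) = -60$)
$E = \frac{6795}{973}$ ($E = 7 + \frac{1}{-60 - - \frac{13}{-3 - 13}} = 7 + \frac{1}{-60 - - \frac{13}{-16}} = 7 + \frac{1}{-60 - \left(-13\right) \left(- \frac{1}{16}\right)} = 7 + \frac{1}{-60 - \frac{13}{16}} = 7 + \frac{1}{- \frac{973}{16}} = 7 - \frac{16}{973} = \frac{6795}{973} \approx 6.9836$)
$V{\left(a,N \right)} = N a$
$\frac{36108}{21414} - V{\left(214,E \right)} = \frac{36108}{21414} - \frac{6795}{973} \cdot 214 = 36108 \cdot \frac{1}{21414} - \frac{1454130}{973} = \frac{6018}{3569} - \frac{1454130}{973} = - \frac{5183934456}{3472637}$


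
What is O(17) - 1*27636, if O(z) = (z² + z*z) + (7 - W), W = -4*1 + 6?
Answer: -27053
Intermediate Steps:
W = 2 (W = -4 + 6 = 2)
O(z) = 5 + 2*z² (O(z) = (z² + z*z) + (7 - 1*2) = (z² + z²) + (7 - 2) = 2*z² + 5 = 5 + 2*z²)
O(17) - 1*27636 = (5 + 2*17²) - 1*27636 = (5 + 2*289) - 27636 = (5 + 578) - 27636 = 583 - 27636 = -27053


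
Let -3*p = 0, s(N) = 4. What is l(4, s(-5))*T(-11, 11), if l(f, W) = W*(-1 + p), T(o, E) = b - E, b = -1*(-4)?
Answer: 28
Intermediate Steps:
b = 4
p = 0 (p = -⅓*0 = 0)
T(o, E) = 4 - E
l(f, W) = -W (l(f, W) = W*(-1 + 0) = W*(-1) = -W)
l(4, s(-5))*T(-11, 11) = (-1*4)*(4 - 1*11) = -4*(4 - 11) = -4*(-7) = 28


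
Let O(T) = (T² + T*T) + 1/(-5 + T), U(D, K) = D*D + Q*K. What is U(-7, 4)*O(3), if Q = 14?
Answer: 3675/2 ≈ 1837.5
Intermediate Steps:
U(D, K) = D² + 14*K (U(D, K) = D*D + 14*K = D² + 14*K)
O(T) = 1/(-5 + T) + 2*T² (O(T) = (T² + T²) + 1/(-5 + T) = 2*T² + 1/(-5 + T) = 1/(-5 + T) + 2*T²)
U(-7, 4)*O(3) = ((-7)² + 14*4)*((1 - 10*3² + 2*3³)/(-5 + 3)) = (49 + 56)*((1 - 10*9 + 2*27)/(-2)) = 105*(-(1 - 90 + 54)/2) = 105*(-½*(-35)) = 105*(35/2) = 3675/2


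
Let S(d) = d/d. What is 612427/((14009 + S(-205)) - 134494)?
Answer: -612427/120484 ≈ -5.0831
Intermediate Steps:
S(d) = 1
612427/((14009 + S(-205)) - 134494) = 612427/((14009 + 1) - 134494) = 612427/(14010 - 134494) = 612427/(-120484) = 612427*(-1/120484) = -612427/120484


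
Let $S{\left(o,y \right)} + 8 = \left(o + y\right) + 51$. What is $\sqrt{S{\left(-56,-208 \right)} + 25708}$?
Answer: $\sqrt{25487} \approx 159.65$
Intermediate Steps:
$S{\left(o,y \right)} = 43 + o + y$ ($S{\left(o,y \right)} = -8 + \left(\left(o + y\right) + 51\right) = -8 + \left(51 + o + y\right) = 43 + o + y$)
$\sqrt{S{\left(-56,-208 \right)} + 25708} = \sqrt{\left(43 - 56 - 208\right) + 25708} = \sqrt{-221 + 25708} = \sqrt{25487}$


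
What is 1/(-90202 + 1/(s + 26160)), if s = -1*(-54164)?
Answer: -80324/7245385447 ≈ -1.1086e-5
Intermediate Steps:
s = 54164
1/(-90202 + 1/(s + 26160)) = 1/(-90202 + 1/(54164 + 26160)) = 1/(-90202 + 1/80324) = 1/(-7245385447/80324) = -80324/7245385447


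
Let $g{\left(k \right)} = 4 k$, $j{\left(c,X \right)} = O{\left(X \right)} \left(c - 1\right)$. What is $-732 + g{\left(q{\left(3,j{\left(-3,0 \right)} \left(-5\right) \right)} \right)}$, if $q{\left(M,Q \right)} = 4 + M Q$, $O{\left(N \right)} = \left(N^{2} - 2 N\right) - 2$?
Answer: $-1196$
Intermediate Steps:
$O{\left(N \right)} = -2 + N^{2} - 2 N$
$j{\left(c,X \right)} = \left(-1 + c\right) \left(-2 + X^{2} - 2 X\right)$ ($j{\left(c,X \right)} = \left(-2 + X^{2} - 2 X\right) \left(c - 1\right) = \left(-2 + X^{2} - 2 X\right) \left(-1 + c\right) = \left(-1 + c\right) \left(-2 + X^{2} - 2 X\right)$)
$-732 + g{\left(q{\left(3,j{\left(-3,0 \right)} \left(-5\right) \right)} \right)} = -732 + 4 \left(4 + 3 - \left(-1 - 3\right) \left(2 - 0^{2} + 2 \cdot 0\right) \left(-5\right)\right) = -732 + 4 \left(4 + 3 \left(-1\right) \left(-4\right) \left(2 - 0 + 0\right) \left(-5\right)\right) = -732 + 4 \left(4 + 3 \left(-1\right) \left(-4\right) \left(2 + 0 + 0\right) \left(-5\right)\right) = -732 + 4 \left(4 + 3 \left(-1\right) \left(-4\right) 2 \left(-5\right)\right) = -732 + 4 \left(4 + 3 \cdot 8 \left(-5\right)\right) = -732 + 4 \left(4 + 3 \left(-40\right)\right) = -732 + 4 \left(4 - 120\right) = -732 + 4 \left(-116\right) = -732 - 464 = -1196$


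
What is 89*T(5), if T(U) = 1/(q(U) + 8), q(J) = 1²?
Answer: 89/9 ≈ 9.8889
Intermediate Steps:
q(J) = 1
T(U) = ⅑ (T(U) = 1/(1 + 8) = 1/9 = ⅑)
89*T(5) = 89*(⅑) = 89/9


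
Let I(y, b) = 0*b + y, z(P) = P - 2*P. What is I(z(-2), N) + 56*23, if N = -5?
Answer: 1290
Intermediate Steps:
z(P) = -P
I(y, b) = y (I(y, b) = 0 + y = y)
I(z(-2), N) + 56*23 = -1*(-2) + 56*23 = 2 + 1288 = 1290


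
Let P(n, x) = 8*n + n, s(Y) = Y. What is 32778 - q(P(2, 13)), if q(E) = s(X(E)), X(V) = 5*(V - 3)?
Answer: 32703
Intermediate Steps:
X(V) = -15 + 5*V (X(V) = 5*(-3 + V) = -15 + 5*V)
P(n, x) = 9*n
q(E) = -15 + 5*E
32778 - q(P(2, 13)) = 32778 - (-15 + 5*(9*2)) = 32778 - (-15 + 5*18) = 32778 - (-15 + 90) = 32778 - 1*75 = 32778 - 75 = 32703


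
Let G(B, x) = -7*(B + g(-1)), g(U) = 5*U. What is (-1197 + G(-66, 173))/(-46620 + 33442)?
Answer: 350/6589 ≈ 0.053119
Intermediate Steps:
G(B, x) = 35 - 7*B (G(B, x) = -7*(B + 5*(-1)) = -7*(B - 5) = -7*(-5 + B) = 35 - 7*B)
(-1197 + G(-66, 173))/(-46620 + 33442) = (-1197 + (35 - 7*(-66)))/(-46620 + 33442) = (-1197 + (35 + 462))/(-13178) = (-1197 + 497)*(-1/13178) = -700*(-1/13178) = 350/6589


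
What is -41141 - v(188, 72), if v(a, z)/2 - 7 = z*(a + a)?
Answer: -95299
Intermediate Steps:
v(a, z) = 14 + 4*a*z (v(a, z) = 14 + 2*(z*(a + a)) = 14 + 2*(z*(2*a)) = 14 + 2*(2*a*z) = 14 + 4*a*z)
-41141 - v(188, 72) = -41141 - (14 + 4*188*72) = -41141 - (14 + 54144) = -41141 - 1*54158 = -41141 - 54158 = -95299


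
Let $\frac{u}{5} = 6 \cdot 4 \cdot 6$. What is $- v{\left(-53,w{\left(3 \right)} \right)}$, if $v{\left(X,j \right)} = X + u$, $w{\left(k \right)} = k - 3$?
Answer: $-667$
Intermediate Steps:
$u = 720$ ($u = 5 \cdot 6 \cdot 4 \cdot 6 = 5 \cdot 24 \cdot 6 = 5 \cdot 144 = 720$)
$w{\left(k \right)} = -3 + k$
$v{\left(X,j \right)} = 720 + X$ ($v{\left(X,j \right)} = X + 720 = 720 + X$)
$- v{\left(-53,w{\left(3 \right)} \right)} = - (720 - 53) = \left(-1\right) 667 = -667$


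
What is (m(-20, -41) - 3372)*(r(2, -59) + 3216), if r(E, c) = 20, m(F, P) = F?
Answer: -10976512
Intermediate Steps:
(m(-20, -41) - 3372)*(r(2, -59) + 3216) = (-20 - 3372)*(20 + 3216) = -3392*3236 = -10976512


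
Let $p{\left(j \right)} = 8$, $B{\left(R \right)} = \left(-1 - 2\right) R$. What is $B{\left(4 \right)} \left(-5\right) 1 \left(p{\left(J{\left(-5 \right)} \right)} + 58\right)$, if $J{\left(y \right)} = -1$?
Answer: $3960$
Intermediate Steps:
$B{\left(R \right)} = - 3 R$
$B{\left(4 \right)} \left(-5\right) 1 \left(p{\left(J{\left(-5 \right)} \right)} + 58\right) = \left(-3\right) 4 \left(-5\right) 1 \left(8 + 58\right) = \left(-12\right) \left(-5\right) 1 \cdot 66 = 60 \cdot 1 \cdot 66 = 60 \cdot 66 = 3960$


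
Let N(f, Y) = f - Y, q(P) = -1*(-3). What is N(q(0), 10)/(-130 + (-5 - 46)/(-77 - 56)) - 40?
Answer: -688629/17239 ≈ -39.946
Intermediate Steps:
q(P) = 3
N(q(0), 10)/(-130 + (-5 - 46)/(-77 - 56)) - 40 = (3 - 1*10)/(-130 + (-5 - 46)/(-77 - 56)) - 40 = (3 - 10)/(-130 - 51/(-133)) - 40 = -7/(-130 - 51*(-1/133)) - 40 = -7/(-130 + 51/133) - 40 = -7/(-17239/133) - 40 = -7*(-133/17239) - 40 = 931/17239 - 40 = -688629/17239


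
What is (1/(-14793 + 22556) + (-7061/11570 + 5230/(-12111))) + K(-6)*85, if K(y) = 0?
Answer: -1133466475303/1087784708010 ≈ -1.0420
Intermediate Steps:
(1/(-14793 + 22556) + (-7061/11570 + 5230/(-12111))) + K(-6)*85 = (1/(-14793 + 22556) + (-7061/11570 + 5230/(-12111))) + 0*85 = (1/7763 + (-7061*1/11570 + 5230*(-1/12111))) + 0 = (1/7763 + (-7061/11570 - 5230/12111)) + 0 = (1/7763 - 146026871/140124270) + 0 = -1133466475303/1087784708010 + 0 = -1133466475303/1087784708010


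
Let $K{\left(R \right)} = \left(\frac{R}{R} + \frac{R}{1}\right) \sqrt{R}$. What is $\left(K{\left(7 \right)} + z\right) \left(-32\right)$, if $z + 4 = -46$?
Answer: $1600 - 256 \sqrt{7} \approx 922.69$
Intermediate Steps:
$z = -50$ ($z = -4 - 46 = -50$)
$K{\left(R \right)} = \sqrt{R} \left(1 + R\right)$ ($K{\left(R \right)} = \left(1 + R 1\right) \sqrt{R} = \left(1 + R\right) \sqrt{R} = \sqrt{R} \left(1 + R\right)$)
$\left(K{\left(7 \right)} + z\right) \left(-32\right) = \left(\sqrt{7} \left(1 + 7\right) - 50\right) \left(-32\right) = \left(\sqrt{7} \cdot 8 - 50\right) \left(-32\right) = \left(8 \sqrt{7} - 50\right) \left(-32\right) = \left(-50 + 8 \sqrt{7}\right) \left(-32\right) = 1600 - 256 \sqrt{7}$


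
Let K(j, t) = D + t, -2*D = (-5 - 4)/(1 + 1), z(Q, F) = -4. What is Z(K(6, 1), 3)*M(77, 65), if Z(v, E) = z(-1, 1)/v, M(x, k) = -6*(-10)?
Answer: -960/13 ≈ -73.846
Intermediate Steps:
D = 9/4 (D = -(-5 - 4)/(2*(1 + 1)) = -(-9)/(2*2) = -½*(-9/2) = 9/4 ≈ 2.2500)
M(x, k) = 60
K(j, t) = 9/4 + t
Z(v, E) = -4/v
Z(K(6, 1), 3)*M(77, 65) = -4/(9/4 + 1)*60 = -4/13/4*60 = -4*4/13*60 = -16/13*60 = -960/13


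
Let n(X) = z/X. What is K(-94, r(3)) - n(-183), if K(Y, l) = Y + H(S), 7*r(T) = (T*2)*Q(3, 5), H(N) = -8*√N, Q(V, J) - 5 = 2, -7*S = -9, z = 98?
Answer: -17104/183 - 24*√7/7 ≈ -102.54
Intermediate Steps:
S = 9/7 (S = -⅐*(-9) = 9/7 ≈ 1.2857)
Q(V, J) = 7 (Q(V, J) = 5 + 2 = 7)
r(T) = 2*T (r(T) = ((T*2)*7)/7 = ((2*T)*7)/7 = (14*T)/7 = 2*T)
n(X) = 98/X
K(Y, l) = Y - 24*√7/7
K(-94, r(3)) - n(-183) = (-94 - 24*√7/7) - 98/(-183) = (-94 - 24*√7/7) - 98*(-1)/183 = (-94 - 24*√7/7) - 1*(-98/183) = (-94 - 24*√7/7) + 98/183 = -17104/183 - 24*√7/7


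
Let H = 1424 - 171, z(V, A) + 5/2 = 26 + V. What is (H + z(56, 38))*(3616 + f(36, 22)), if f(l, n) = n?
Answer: 4847635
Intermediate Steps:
z(V, A) = 47/2 + V (z(V, A) = -5/2 + (26 + V) = 47/2 + V)
H = 1253
(H + z(56, 38))*(3616 + f(36, 22)) = (1253 + (47/2 + 56))*(3616 + 22) = (1253 + 159/2)*3638 = (2665/2)*3638 = 4847635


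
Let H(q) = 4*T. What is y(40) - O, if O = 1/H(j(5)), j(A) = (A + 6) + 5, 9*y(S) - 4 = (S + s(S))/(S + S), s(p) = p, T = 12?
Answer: 77/144 ≈ 0.53472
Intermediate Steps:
y(S) = 5/9 (y(S) = 4/9 + ((S + S)/(S + S))/9 = 4/9 + ((2*S)/((2*S)))/9 = 4/9 + ((2*S)*(1/(2*S)))/9 = 4/9 + (1/9)*1 = 4/9 + 1/9 = 5/9)
j(A) = 11 + A (j(A) = (6 + A) + 5 = 11 + A)
H(q) = 48 (H(q) = 4*12 = 48)
O = 1/48 ≈ 0.020833
y(40) - O = 5/9 - 1*1/48 = 5/9 - 1/48 = 77/144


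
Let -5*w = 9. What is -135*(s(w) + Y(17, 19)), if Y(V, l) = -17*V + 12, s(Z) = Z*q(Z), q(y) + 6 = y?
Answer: 177498/5 ≈ 35500.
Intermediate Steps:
w = -9/5 (w = -⅕*9 = -9/5 ≈ -1.8000)
q(y) = -6 + y
s(Z) = Z*(-6 + Z)
Y(V, l) = 12 - 17*V
-135*(s(w) + Y(17, 19)) = -135*(-9*(-6 - 9/5)/5 + (12 - 17*17)) = -135*(-9/5*(-39/5) + (12 - 289)) = -135*(351/25 - 277) = -135*(-6574/25) = 177498/5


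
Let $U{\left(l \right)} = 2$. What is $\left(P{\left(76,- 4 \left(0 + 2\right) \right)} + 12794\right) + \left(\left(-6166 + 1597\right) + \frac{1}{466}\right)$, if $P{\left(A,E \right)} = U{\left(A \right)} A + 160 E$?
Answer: $\frac{3307203}{466} \approx 7097.0$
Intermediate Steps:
$P{\left(A,E \right)} = 2 A + 160 E$
$\left(P{\left(76,- 4 \left(0 + 2\right) \right)} + 12794\right) + \left(\left(-6166 + 1597\right) + \frac{1}{466}\right) = \left(\left(2 \cdot 76 + 160 \left(- 4 \left(0 + 2\right)\right)\right) + 12794\right) + \left(\left(-6166 + 1597\right) + \frac{1}{466}\right) = \left(\left(152 + 160 \left(\left(-4\right) 2\right)\right) + 12794\right) + \left(-4569 + \frac{1}{466}\right) = \left(\left(152 + 160 \left(-8\right)\right) + 12794\right) - \frac{2129153}{466} = \left(\left(152 - 1280\right) + 12794\right) - \frac{2129153}{466} = \left(-1128 + 12794\right) - \frac{2129153}{466} = 11666 - \frac{2129153}{466} = \frac{3307203}{466}$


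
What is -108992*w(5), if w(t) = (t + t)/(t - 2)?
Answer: -1089920/3 ≈ -3.6331e+5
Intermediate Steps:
w(t) = 2*t/(-2 + t) (w(t) = (2*t)/(-2 + t) = 2*t/(-2 + t))
-108992*w(5) = -217984*5/(-2 + 5) = -217984*5/3 = -108992*10/3 = -1089920/3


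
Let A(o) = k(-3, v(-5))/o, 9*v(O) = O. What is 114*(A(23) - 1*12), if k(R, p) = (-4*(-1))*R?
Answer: -32832/23 ≈ -1427.5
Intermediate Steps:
v(O) = O/9
k(R, p) = 4*R
A(o) = -12/o (A(o) = (4*(-3))/o = -12/o)
114*(A(23) - 1*12) = 114*(-12/23 - 1*12) = 114*(-12*1/23 - 12) = 114*(-12/23 - 12) = 114*(-288/23) = -32832/23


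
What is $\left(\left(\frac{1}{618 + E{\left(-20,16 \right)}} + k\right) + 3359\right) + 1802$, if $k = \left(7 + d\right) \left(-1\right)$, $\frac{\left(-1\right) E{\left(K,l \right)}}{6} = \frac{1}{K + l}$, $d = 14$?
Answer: $\frac{6368462}{1239} \approx 5140.0$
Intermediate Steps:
$E{\left(K,l \right)} = - \frac{6}{K + l}$
$k = -21$ ($k = \left(7 + 14\right) \left(-1\right) = 21 \left(-1\right) = -21$)
$\left(\left(\frac{1}{618 + E{\left(-20,16 \right)}} + k\right) + 3359\right) + 1802 = \left(\left(\frac{1}{618 - \frac{6}{-20 + 16}} - 21\right) + 3359\right) + 1802 = \left(\left(\frac{1}{618 - \frac{6}{-4}} - 21\right) + 3359\right) + 1802 = \left(\left(\frac{1}{618 - - \frac{3}{2}} - 21\right) + 3359\right) + 1802 = \left(\left(\frac{1}{618 + \frac{3}{2}} - 21\right) + 3359\right) + 1802 = \left(\left(\frac{1}{\frac{1239}{2}} - 21\right) + 3359\right) + 1802 = \left(\left(\frac{2}{1239} - 21\right) + 3359\right) + 1802 = \left(- \frac{26017}{1239} + 3359\right) + 1802 = \frac{4135784}{1239} + 1802 = \frac{6368462}{1239}$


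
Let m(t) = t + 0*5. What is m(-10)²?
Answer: 100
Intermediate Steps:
m(t) = t (m(t) = t + 0 = t)
m(-10)² = (-10)² = 100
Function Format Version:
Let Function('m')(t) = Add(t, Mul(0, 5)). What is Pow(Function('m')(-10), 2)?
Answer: 100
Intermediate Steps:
Function('m')(t) = t (Function('m')(t) = Add(t, 0) = t)
Pow(Function('m')(-10), 2) = Pow(-10, 2) = 100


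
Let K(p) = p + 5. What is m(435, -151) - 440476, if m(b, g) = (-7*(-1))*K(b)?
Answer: -437396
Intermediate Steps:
K(p) = 5 + p
m(b, g) = 35 + 7*b (m(b, g) = (-7*(-1))*(5 + b) = 7*(5 + b) = 35 + 7*b)
m(435, -151) - 440476 = (35 + 7*435) - 440476 = (35 + 3045) - 440476 = 3080 - 440476 = -437396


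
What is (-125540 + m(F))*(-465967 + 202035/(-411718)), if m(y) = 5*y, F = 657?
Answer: 23454279844453955/411718 ≈ 5.6967e+10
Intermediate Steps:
(-125540 + m(F))*(-465967 + 202035/(-411718)) = (-125540 + 5*657)*(-465967 + 202035/(-411718)) = (-125540 + 3285)*(-465967 + 202035*(-1/411718)) = -122255*(-465967 - 202035/411718) = -122255*(-191847203341/411718) = 23454279844453955/411718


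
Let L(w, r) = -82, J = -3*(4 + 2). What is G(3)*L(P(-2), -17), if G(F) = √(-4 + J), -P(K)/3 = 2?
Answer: -82*I*√22 ≈ -384.61*I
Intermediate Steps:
P(K) = -6 (P(K) = -3*2 = -6)
J = -18 (J = -3*6 = -18)
G(F) = I*√22 (G(F) = √(-4 - 18) = √(-22) = I*√22)
G(3)*L(P(-2), -17) = (I*√22)*(-82) = -82*I*√22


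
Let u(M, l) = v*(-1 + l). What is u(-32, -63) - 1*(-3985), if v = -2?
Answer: 4113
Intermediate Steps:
u(M, l) = 2 - 2*l (u(M, l) = -2*(-1 + l) = 2 - 2*l)
u(-32, -63) - 1*(-3985) = (2 - 2*(-63)) - 1*(-3985) = (2 + 126) + 3985 = 128 + 3985 = 4113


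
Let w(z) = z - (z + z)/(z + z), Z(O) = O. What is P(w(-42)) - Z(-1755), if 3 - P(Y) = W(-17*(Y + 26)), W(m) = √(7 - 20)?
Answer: 1758 - I*√13 ≈ 1758.0 - 3.6056*I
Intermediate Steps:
w(z) = -1 + z (w(z) = z - 2*z/(2*z) = z - 2*z*1/(2*z) = z - 1*1 = z - 1 = -1 + z)
W(m) = I*√13 (W(m) = √(-13) = I*√13)
P(Y) = 3 - I*√13
P(w(-42)) - Z(-1755) = (3 - I*√13) - 1*(-1755) = (3 - I*√13) + 1755 = 1758 - I*√13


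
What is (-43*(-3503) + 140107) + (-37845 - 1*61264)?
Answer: 191627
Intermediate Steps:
(-43*(-3503) + 140107) + (-37845 - 1*61264) = (150629 + 140107) + (-37845 - 61264) = 290736 - 99109 = 191627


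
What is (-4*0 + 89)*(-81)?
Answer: -7209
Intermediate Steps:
(-4*0 + 89)*(-81) = (0 + 89)*(-81) = 89*(-81) = -7209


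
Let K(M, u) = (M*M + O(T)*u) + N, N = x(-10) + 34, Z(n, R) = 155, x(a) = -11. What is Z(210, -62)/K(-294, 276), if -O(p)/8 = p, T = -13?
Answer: 155/115163 ≈ 0.0013459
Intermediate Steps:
O(p) = -8*p
N = 23 (N = -11 + 34 = 23)
K(M, u) = 23 + M² + 104*u (K(M, u) = (M*M + (-8*(-13))*u) + 23 = (M² + 104*u) + 23 = 23 + M² + 104*u)
Z(210, -62)/K(-294, 276) = 155/(23 + (-294)² + 104*276) = 155/(23 + 86436 + 28704) = 155/115163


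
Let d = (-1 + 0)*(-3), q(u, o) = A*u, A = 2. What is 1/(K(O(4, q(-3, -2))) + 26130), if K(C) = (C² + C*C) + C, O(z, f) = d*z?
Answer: 1/26430 ≈ 3.7836e-5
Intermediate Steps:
q(u, o) = 2*u
d = 3 (d = -1*(-3) = 3)
O(z, f) = 3*z
K(C) = C + 2*C² (K(C) = (C² + C²) + C = 2*C² + C = C + 2*C²)
1/(K(O(4, q(-3, -2))) + 26130) = 1/((3*4)*(1 + 2*(3*4)) + 26130) = 1/(12*(1 + 2*12) + 26130) = 1/(12*(1 + 24) + 26130) = 1/(12*25 + 26130) = 1/(300 + 26130) = 1/26430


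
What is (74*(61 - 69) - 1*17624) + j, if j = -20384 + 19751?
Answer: -18849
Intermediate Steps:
j = -633
(74*(61 - 69) - 1*17624) + j = (74*(61 - 69) - 1*17624) - 633 = (74*(-8) - 17624) - 633 = (-592 - 17624) - 633 = -18216 - 633 = -18849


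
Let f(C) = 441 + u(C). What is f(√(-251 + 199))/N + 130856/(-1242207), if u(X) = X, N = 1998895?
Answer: -261019590833/2483041361265 + 2*I*√13/1998895 ≈ -0.10512 + 3.6075e-6*I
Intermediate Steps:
f(C) = 441 + C
f(√(-251 + 199))/N + 130856/(-1242207) = (441 + √(-251 + 199))/1998895 + 130856/(-1242207) = (441 + √(-52))*(1/1998895) + 130856*(-1/1242207) = (441 + 2*I*√13)*(1/1998895) - 130856/1242207 = (441/1998895 + 2*I*√13/1998895) - 130856/1242207 = -261019590833/2483041361265 + 2*I*√13/1998895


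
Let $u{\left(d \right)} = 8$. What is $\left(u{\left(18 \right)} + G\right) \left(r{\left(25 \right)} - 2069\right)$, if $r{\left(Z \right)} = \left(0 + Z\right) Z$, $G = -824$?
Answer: $1178304$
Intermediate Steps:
$r{\left(Z \right)} = Z^{2}$ ($r{\left(Z \right)} = Z Z = Z^{2}$)
$\left(u{\left(18 \right)} + G\right) \left(r{\left(25 \right)} - 2069\right) = \left(8 - 824\right) \left(25^{2} - 2069\right) = - 816 \left(625 - 2069\right) = \left(-816\right) \left(-1444\right) = 1178304$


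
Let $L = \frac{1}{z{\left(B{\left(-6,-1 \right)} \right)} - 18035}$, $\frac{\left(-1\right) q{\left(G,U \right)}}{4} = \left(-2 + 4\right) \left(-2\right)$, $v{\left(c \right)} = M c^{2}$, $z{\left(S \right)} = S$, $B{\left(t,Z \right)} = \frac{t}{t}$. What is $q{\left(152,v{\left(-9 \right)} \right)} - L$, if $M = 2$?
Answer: $\frac{288545}{18034} \approx 16.0$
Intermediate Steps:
$B{\left(t,Z \right)} = 1$
$v{\left(c \right)} = 2 c^{2}$
$q{\left(G,U \right)} = 16$ ($q{\left(G,U \right)} = - 4 \left(-2 + 4\right) \left(-2\right) = - 4 \cdot 2 \left(-2\right) = \left(-4\right) \left(-4\right) = 16$)
$L = - \frac{1}{18034}$ ($L = \frac{1}{1 - 18035} = \frac{1}{-18034} = - \frac{1}{18034} \approx -5.5451 \cdot 10^{-5}$)
$q{\left(152,v{\left(-9 \right)} \right)} - L = 16 - - \frac{1}{18034} = 16 + \frac{1}{18034} = \frac{288545}{18034}$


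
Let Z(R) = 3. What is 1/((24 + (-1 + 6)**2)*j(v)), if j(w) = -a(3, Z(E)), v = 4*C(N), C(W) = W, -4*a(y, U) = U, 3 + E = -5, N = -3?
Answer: 4/147 ≈ 0.027211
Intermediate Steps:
E = -8 (E = -3 - 5 = -8)
a(y, U) = -U/4
v = -12 (v = 4*(-3) = -12)
j(w) = 3/4 (j(w) = -(-1)*3/4 = -1*(-3/4) = 3/4)
1/((24 + (-1 + 6)**2)*j(v)) = 1/((24 + (-1 + 6)**2)*(3/4)) = 1/((24 + 5**2)*(3/4)) = 1/((24 + 25)*(3/4)) = 1/(49*(3/4)) = 1/(147/4) = 4/147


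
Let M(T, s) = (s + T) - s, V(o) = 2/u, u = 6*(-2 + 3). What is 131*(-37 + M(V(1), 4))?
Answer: -14410/3 ≈ -4803.3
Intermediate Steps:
u = 6 (u = 6*1 = 6)
V(o) = ⅓ (V(o) = 2/6 = 2*(⅙) = ⅓)
M(T, s) = T (M(T, s) = (T + s) - s = T)
131*(-37 + M(V(1), 4)) = 131*(-37 + ⅓) = 131*(-110/3) = -14410/3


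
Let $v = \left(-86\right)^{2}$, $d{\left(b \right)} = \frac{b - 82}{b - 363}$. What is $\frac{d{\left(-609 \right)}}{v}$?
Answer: $\frac{691}{7188912} \approx 9.612 \cdot 10^{-5}$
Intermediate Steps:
$d{\left(b \right)} = \frac{-82 + b}{-363 + b}$
$v = 7396$
$\frac{d{\left(-609 \right)}}{v} = \frac{\frac{1}{-363 - 609} \left(-82 - 609\right)}{7396} = \frac{1}{-972} \left(-691\right) \frac{1}{7396} = \left(- \frac{1}{972}\right) \left(-691\right) \frac{1}{7396} = \frac{691}{972} \cdot \frac{1}{7396} = \frac{691}{7188912}$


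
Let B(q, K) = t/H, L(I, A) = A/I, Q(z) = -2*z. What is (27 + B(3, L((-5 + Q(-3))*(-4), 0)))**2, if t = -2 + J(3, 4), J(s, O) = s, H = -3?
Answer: 6400/9 ≈ 711.11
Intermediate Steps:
t = 1 (t = -2 + 3 = 1)
B(q, K) = -1/3 (B(q, K) = 1/(-3) = 1*(-1/3) = -1/3)
(27 + B(3, L((-5 + Q(-3))*(-4), 0)))**2 = (27 - 1/3)**2 = (80/3)**2 = 6400/9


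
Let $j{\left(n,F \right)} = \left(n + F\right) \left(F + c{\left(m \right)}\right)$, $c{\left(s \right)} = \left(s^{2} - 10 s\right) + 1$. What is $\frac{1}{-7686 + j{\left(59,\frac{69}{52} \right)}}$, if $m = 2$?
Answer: $- \frac{2704}{23013351} \approx -0.0001175$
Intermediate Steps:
$c{\left(s \right)} = 1 + s^{2} - 10 s$
$j{\left(n,F \right)} = \left(-15 + F\right) \left(F + n\right)$ ($j{\left(n,F \right)} = \left(n + F\right) \left(F + \left(1 + 2^{2} - 20\right)\right) = \left(F + n\right) \left(F + \left(1 + 4 - 20\right)\right) = \left(F + n\right) \left(F - 15\right) = \left(F + n\right) \left(-15 + F\right) = \left(-15 + F\right) \left(F + n\right)$)
$\frac{1}{-7686 + j{\left(59,\frac{69}{52} \right)}} = \frac{1}{-7686 - \left(885 - \frac{4761}{2704} - \frac{69}{52} \cdot 59 + 15 \cdot 69 \cdot \frac{1}{52}\right)} = \frac{1}{-7686 - \left(885 - \frac{4761}{2704} - 69 \cdot \frac{1}{52} \cdot 59 + 15 \cdot 69 \cdot \frac{1}{52}\right)} = \frac{1}{-7686 + \left(\left(\frac{69}{52}\right)^{2} - \frac{1035}{52} - 885 + \frac{69}{52} \cdot 59\right)} = \frac{1}{-7686 + \left(\frac{4761}{2704} - \frac{1035}{52} - 885 + \frac{4071}{52}\right)} = \frac{1}{-7686 - \frac{2230407}{2704}} = \frac{1}{- \frac{23013351}{2704}} = - \frac{2704}{23013351}$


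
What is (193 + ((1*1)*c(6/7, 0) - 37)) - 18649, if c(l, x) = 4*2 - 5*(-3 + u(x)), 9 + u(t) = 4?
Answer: -18445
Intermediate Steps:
u(t) = -5 (u(t) = -9 + 4 = -5)
c(l, x) = 48 (c(l, x) = 4*2 - 5*(-3 - 5) = 8 - 5*(-8) = 8 + 40 = 48)
(193 + ((1*1)*c(6/7, 0) - 37)) - 18649 = (193 + ((1*1)*48 - 37)) - 18649 = (193 + (1*48 - 37)) - 18649 = (193 + (48 - 37)) - 18649 = (193 + 11) - 18649 = 204 - 18649 = -18445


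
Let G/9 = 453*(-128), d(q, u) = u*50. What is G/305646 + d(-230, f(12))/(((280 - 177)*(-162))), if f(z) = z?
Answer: -246974356/141666921 ≈ -1.7433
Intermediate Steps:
d(q, u) = 50*u
G = -521856 (G = 9*(453*(-128)) = 9*(-57984) = -521856)
G/305646 + d(-230, f(12))/(((280 - 177)*(-162))) = -521856/305646 + (50*12)/(((280 - 177)*(-162))) = -521856*1/305646 + 600/((103*(-162))) = -86976/50941 + 600/(-16686) = -86976/50941 + 600*(-1/16686) = -86976/50941 - 100/2781 = -246974356/141666921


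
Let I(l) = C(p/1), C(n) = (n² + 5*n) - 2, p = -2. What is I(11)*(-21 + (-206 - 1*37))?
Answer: 2112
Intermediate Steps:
C(n) = -2 + n² + 5*n
I(l) = -8 (I(l) = -2 + (-2/1)² + 5*(-2/1) = -2 + (-2*1)² + 5*(-2*1) = -2 + (-2)² + 5*(-2) = -2 + 4 - 10 = -8)
I(11)*(-21 + (-206 - 1*37)) = -8*(-21 + (-206 - 1*37)) = -8*(-21 + (-206 - 37)) = -8*(-21 - 243) = -8*(-264) = 2112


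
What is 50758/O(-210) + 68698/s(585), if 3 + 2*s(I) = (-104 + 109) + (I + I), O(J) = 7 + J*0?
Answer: 15112537/2051 ≈ 7368.4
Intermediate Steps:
O(J) = 7 (O(J) = 7 + 0 = 7)
s(I) = 1 + I (s(I) = -3/2 + ((-104 + 109) + (I + I))/2 = -3/2 + (5 + 2*I)/2 = -3/2 + (5/2 + I) = 1 + I)
50758/O(-210) + 68698/s(585) = 50758/7 + 68698/(1 + 585) = 50758*(⅐) + 68698/586 = 50758/7 + 68698*(1/586) = 50758/7 + 34349/293 = 15112537/2051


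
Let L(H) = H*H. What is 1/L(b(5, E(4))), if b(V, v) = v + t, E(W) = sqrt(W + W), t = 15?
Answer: 233/47089 - 60*sqrt(2)/47089 ≈ 0.0031461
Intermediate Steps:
E(W) = sqrt(2)*sqrt(W) (E(W) = sqrt(2*W) = sqrt(2)*sqrt(W))
b(V, v) = 15 + v (b(V, v) = v + 15 = 15 + v)
L(H) = H**2
1/L(b(5, E(4))) = 1/((15 + sqrt(2)*sqrt(4))**2) = 1/((15 + sqrt(2)*2)**2) = 1/((15 + 2*sqrt(2))**2) = (15 + 2*sqrt(2))**(-2)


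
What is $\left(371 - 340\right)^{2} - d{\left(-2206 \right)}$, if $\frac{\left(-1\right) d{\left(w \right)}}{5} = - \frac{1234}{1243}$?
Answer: $\frac{1188353}{1243} \approx 956.04$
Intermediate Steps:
$d{\left(w \right)} = \frac{6170}{1243}$ ($d{\left(w \right)} = - 5 \left(- \frac{1234}{1243}\right) = - 5 \left(\left(-1234\right) \frac{1}{1243}\right) = \left(-5\right) \left(- \frac{1234}{1243}\right) = \frac{6170}{1243}$)
$\left(371 - 340\right)^{2} - d{\left(-2206 \right)} = \left(371 - 340\right)^{2} - \frac{6170}{1243} = 31^{2} - \frac{6170}{1243} = 961 - \frac{6170}{1243} = \frac{1188353}{1243}$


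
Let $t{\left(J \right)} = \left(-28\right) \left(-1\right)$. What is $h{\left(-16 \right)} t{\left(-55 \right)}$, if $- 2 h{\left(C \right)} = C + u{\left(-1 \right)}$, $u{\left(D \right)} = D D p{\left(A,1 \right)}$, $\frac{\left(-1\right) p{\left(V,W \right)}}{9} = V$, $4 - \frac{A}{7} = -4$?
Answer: $7280$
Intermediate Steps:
$A = 56$ ($A = 28 - -28 = 28 + 28 = 56$)
$p{\left(V,W \right)} = - 9 V$
$t{\left(J \right)} = 28$
$u{\left(D \right)} = - 504 D^{2}$ ($u{\left(D \right)} = D D \left(\left(-9\right) 56\right) = D^{2} \left(-504\right) = - 504 D^{2}$)
$h{\left(C \right)} = 252 - \frac{C}{2}$ ($h{\left(C \right)} = - \frac{C - 504 \left(-1\right)^{2}}{2} = - \frac{C - 504}{2} = - \frac{-504 + C}{2} = 252 - \frac{C}{2}$)
$h{\left(-16 \right)} t{\left(-55 \right)} = \left(252 - -8\right) 28 = \left(252 + 8\right) 28 = 260 \cdot 28 = 7280$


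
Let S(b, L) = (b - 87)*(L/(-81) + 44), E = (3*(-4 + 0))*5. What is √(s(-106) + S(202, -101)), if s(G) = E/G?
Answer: √1184052065/477 ≈ 72.138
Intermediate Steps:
E = -60 (E = (3*(-4))*5 = -12*5 = -60)
S(b, L) = (-87 + b)*(44 - L/81) (S(b, L) = (-87 + b)*(L*(-1/81) + 44) = (-87 + b)*(-L/81 + 44) = (-87 + b)*(44 - L/81))
s(G) = -60/G
√(s(-106) + S(202, -101)) = √(-60/(-106) + (-3828 + 44*202 + (29/27)*(-101) - 1/81*(-101)*202)) = √(-60*(-1/106) + (-3828 + 8888 - 2929/27 + 20402/81)) = √(30/53 + 421475/81) = √(22340605/4293) = √1184052065/477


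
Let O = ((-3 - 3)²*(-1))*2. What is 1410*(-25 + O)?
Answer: -136770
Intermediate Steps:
O = -72 (O = ((-6)²*(-1))*2 = (36*(-1))*2 = -36*2 = -72)
1410*(-25 + O) = 1410*(-25 - 72) = 1410*(-97) = -136770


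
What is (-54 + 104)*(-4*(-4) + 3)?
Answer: 950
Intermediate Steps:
(-54 + 104)*(-4*(-4) + 3) = 50*(16 + 3) = 50*19 = 950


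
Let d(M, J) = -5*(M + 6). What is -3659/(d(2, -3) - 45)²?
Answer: -3659/7225 ≈ -0.50644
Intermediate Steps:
d(M, J) = -30 - 5*M (d(M, J) = -5*(6 + M) = -30 - 5*M)
-3659/(d(2, -3) - 45)² = -3659/((-30 - 5*2) - 45)² = -3659/((-30 - 10) - 45)² = -3659/(-40 - 45)² = -3659/((-85)²) = -3659/7225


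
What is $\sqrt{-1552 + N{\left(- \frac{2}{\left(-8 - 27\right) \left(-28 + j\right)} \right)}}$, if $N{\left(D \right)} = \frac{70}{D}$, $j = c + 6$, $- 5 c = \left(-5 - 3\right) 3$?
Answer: $i \sqrt{22622} \approx 150.41 i$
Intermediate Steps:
$c = \frac{24}{5}$ ($c = - \frac{\left(-5 - 3\right) 3}{5} = - \frac{\left(-8\right) 3}{5} = \left(- \frac{1}{5}\right) \left(-24\right) = \frac{24}{5} \approx 4.8$)
$j = \frac{54}{5}$ ($j = \frac{24}{5} + 6 = \frac{54}{5} \approx 10.8$)
$\sqrt{-1552 + N{\left(- \frac{2}{\left(-8 - 27\right) \left(-28 + j\right)} \right)}} = \sqrt{-1552 + \frac{70}{\left(-2\right) \frac{1}{\left(-8 - 27\right) \left(-28 + \frac{54}{5}\right)}}} = \sqrt{-1552 + \frac{70}{\left(-2\right) \frac{1}{\left(-35\right) \left(- \frac{86}{5}\right)}}} = \sqrt{-1552 + \frac{70}{\left(-2\right) \frac{1}{602}}} = \sqrt{-1552 + \frac{70}{- \frac{1}{301}}} = \sqrt{-1552 + 70 \left(-301\right)} = \sqrt{-1552 - 21070} = \sqrt{-22622} = i \sqrt{22622}$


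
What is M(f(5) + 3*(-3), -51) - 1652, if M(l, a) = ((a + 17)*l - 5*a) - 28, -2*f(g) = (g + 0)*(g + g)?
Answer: -269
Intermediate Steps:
f(g) = -g**2 (f(g) = -(g + 0)*(g + g)/2 = -g*2*g/2 = -g**2)
M(l, a) = -28 - 5*a + l*(17 + a) (M(l, a) = ((17 + a)*l - 5*a) - 28 = (l*(17 + a) - 5*a) - 28 = (-5*a + l*(17 + a)) - 28 = -28 - 5*a + l*(17 + a))
M(f(5) + 3*(-3), -51) - 1652 = (-28 - 5*(-51) + 17*(-1*5**2 + 3*(-3)) - 51*(-1*5**2 + 3*(-3))) - 1652 = (-28 + 255 + 17*(-1*25 - 9) - 51*(-1*25 - 9)) - 1652 = (-28 + 255 + 17*(-25 - 9) - 51*(-25 - 9)) - 1652 = (-28 + 255 + 17*(-34) - 51*(-34)) - 1652 = (-28 + 255 - 578 + 1734) - 1652 = 1383 - 1652 = -269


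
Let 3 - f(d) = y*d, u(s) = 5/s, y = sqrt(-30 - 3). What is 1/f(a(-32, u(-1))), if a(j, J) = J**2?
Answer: 1/6878 + 25*I*sqrt(33)/20634 ≈ 0.00014539 + 0.0069601*I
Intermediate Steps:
y = I*sqrt(33) (y = sqrt(-33) = I*sqrt(33) ≈ 5.7446*I)
f(d) = 3 - I*d*sqrt(33) (f(d) = 3 - I*sqrt(33)*d = 3 - I*d*sqrt(33))
1/f(a(-32, u(-1))) = 1/(3 - I*(5/(-1))**2*sqrt(33)) = 1/(3 - I*(5*(-1))**2*sqrt(33)) = 1/(3 - 1*I*(-5)**2*sqrt(33)) = 1/(3 - 1*I*25*sqrt(33)) = 1/(3 - 25*I*sqrt(33))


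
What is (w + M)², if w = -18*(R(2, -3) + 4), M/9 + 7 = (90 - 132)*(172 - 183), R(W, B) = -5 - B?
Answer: 16475481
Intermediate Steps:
M = 4095 (M = -63 + 9*((90 - 132)*(172 - 183)) = -63 + 9*(-42*(-11)) = -63 + 9*462 = -63 + 4158 = 4095)
w = -36 (w = -18*((-5 - 1*(-3)) + 4) = -18*((-5 + 3) + 4) = -18*(-2 + 4) = -18*2 = -36)
(w + M)² = (-36 + 4095)² = 4059² = 16475481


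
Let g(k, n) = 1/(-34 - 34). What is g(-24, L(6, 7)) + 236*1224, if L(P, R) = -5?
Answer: 19642751/68 ≈ 2.8886e+5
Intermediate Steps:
g(k, n) = -1/68 (g(k, n) = 1/(-68) = -1/68)
g(-24, L(6, 7)) + 236*1224 = -1/68 + 236*1224 = -1/68 + 288864 = 19642751/68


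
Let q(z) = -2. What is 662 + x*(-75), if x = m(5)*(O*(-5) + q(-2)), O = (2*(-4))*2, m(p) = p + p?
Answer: -57838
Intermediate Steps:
m(p) = 2*p
O = -16 (O = -8*2 = -16)
x = 780 (x = (2*5)*(-16*(-5) - 2) = 10*(80 - 2) = 10*78 = 780)
662 + x*(-75) = 662 + 780*(-75) = 662 - 58500 = -57838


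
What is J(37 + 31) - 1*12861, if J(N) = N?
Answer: -12793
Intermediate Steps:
J(37 + 31) - 1*12861 = (37 + 31) - 1*12861 = 68 - 12861 = -12793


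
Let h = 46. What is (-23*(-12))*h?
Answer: 12696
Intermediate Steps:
(-23*(-12))*h = -23*(-12)*46 = 276*46 = 12696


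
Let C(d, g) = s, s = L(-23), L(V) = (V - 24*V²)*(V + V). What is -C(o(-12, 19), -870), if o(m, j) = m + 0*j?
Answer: -585074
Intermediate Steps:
o(m, j) = m (o(m, j) = m + 0 = m)
L(V) = 2*V*(V - 24*V²) (L(V) = (V - 24*V²)*(2*V) = 2*V*(V - 24*V²))
s = 585074 (s = (-23)²*(2 - 48*(-23)) = 529*(2 + 1104) = 529*1106 = 585074)
C(d, g) = 585074
-C(o(-12, 19), -870) = -1*585074 = -585074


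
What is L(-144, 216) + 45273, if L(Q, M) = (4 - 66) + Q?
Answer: 45067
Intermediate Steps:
L(Q, M) = -62 + Q
L(-144, 216) + 45273 = (-62 - 144) + 45273 = -206 + 45273 = 45067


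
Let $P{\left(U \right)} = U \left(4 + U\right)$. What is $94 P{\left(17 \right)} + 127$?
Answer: $33685$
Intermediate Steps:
$94 P{\left(17 \right)} + 127 = 94 \cdot 17 \left(4 + 17\right) + 127 = 94 \cdot 17 \cdot 21 + 127 = 94 \cdot 357 + 127 = 33558 + 127 = 33685$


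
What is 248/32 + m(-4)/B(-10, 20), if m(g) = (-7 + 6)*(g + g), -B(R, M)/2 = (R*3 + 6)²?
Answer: 1115/144 ≈ 7.7431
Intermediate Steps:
B(R, M) = -2*(6 + 3*R)² (B(R, M) = -2*(R*3 + 6)² = -2*(3*R + 6)² = -2*(6 + 3*R)²)
m(g) = -2*g
248/32 + m(-4)/B(-10, 20) = 248/32 + (-2*(-4))/((-18*(2 - 10)²)) = 248*(1/32) + 8/((-18*(-8)²)) = 31/4 + 8/((-18*64)) = 31/4 + 8/(-1152) = 31/4 + 8*(-1/1152) = 31/4 - 1/144 = 1115/144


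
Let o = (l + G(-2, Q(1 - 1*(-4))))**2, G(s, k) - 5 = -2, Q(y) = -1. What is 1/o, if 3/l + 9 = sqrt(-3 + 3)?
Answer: 9/64 ≈ 0.14063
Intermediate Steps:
G(s, k) = 3 (G(s, k) = 5 - 2 = 3)
l = -1/3 (l = 3/(-9 + sqrt(-3 + 3)) = 3/(-9 + sqrt(0)) = 3/(-9 + 0) = 3/(-9) = 3*(-1/9) = -1/3 ≈ -0.33333)
o = 64/9 (o = (-1/3 + 3)**2 = (8/3)**2 = 64/9 ≈ 7.1111)
1/o = 1/(64/9) = 9/64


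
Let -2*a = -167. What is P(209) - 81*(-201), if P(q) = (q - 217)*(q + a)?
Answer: 13941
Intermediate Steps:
a = 167/2 (a = -½*(-167) = 167/2 ≈ 83.500)
P(q) = (-217 + q)*(167/2 + q) (P(q) = (q - 217)*(q + 167/2) = (-217 + q)*(167/2 + q))
P(209) - 81*(-201) = (-36239/2 + 209² - 267/2*209) - 81*(-201) = (-36239/2 + 43681 - 55803/2) - 1*(-16281) = -2340 + 16281 = 13941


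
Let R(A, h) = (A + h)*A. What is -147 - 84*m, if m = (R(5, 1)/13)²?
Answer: -100443/169 ≈ -594.34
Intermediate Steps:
R(A, h) = A*(A + h)
m = 900/169 (m = ((5*(5 + 1))/13)² = ((5*6)*(1/13))² = (30*(1/13))² = (30/13)² = 900/169 ≈ 5.3254)
-147 - 84*m = -147 - 84*900/169 = -147 - 75600/169 = -100443/169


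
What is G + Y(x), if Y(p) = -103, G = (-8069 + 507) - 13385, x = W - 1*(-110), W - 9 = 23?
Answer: -21050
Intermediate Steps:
W = 32 (W = 9 + 23 = 32)
x = 142 (x = 32 - 1*(-110) = 32 + 110 = 142)
G = -20947 (G = -7562 - 13385 = -20947)
G + Y(x) = -20947 - 103 = -21050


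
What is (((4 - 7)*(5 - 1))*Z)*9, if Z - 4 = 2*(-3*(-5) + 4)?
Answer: -4536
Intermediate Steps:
Z = 42 (Z = 4 + 2*(-3*(-5) + 4) = 4 + 2*(15 + 4) = 4 + 2*19 = 4 + 38 = 42)
(((4 - 7)*(5 - 1))*Z)*9 = (((4 - 7)*(5 - 1))*42)*9 = (-3*4*42)*9 = -12*42*9 = -504*9 = -4536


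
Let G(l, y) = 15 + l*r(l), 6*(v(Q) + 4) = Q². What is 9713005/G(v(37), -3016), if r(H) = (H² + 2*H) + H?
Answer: 419601816/493140863 ≈ 0.85088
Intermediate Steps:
v(Q) = -4 + Q²/6
r(H) = H² + 3*H
G(l, y) = 15 + l²*(3 + l) (G(l, y) = 15 + l*(l*(3 + l)) = 15 + l²*(3 + l))
9713005/G(v(37), -3016) = 9713005/(15 + (-4 + (⅙)*37²)²*(3 + (-4 + (⅙)*37²))) = 9713005/(15 + (-4 + (⅙)*1369)²*(3 + (-4 + (⅙)*1369))) = 9713005/(15 + (-4 + 1369/6)²*(3 + (-4 + 1369/6))) = 9713005/(15 + (1345/6)²*(3 + 1345/6)) = 9713005/(15 + (1809025/36)*(1363/6)) = 9713005/(15 + 2465701075/216) = 9713005/(2465704315/216) = 9713005*(216/2465704315) = 419601816/493140863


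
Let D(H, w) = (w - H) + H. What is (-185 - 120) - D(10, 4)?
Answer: -309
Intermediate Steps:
D(H, w) = w
(-185 - 120) - D(10, 4) = (-185 - 120) - 1*4 = -305 - 4 = -309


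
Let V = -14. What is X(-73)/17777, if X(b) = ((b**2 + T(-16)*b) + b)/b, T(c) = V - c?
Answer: -70/17777 ≈ -0.0039377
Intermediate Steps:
T(c) = -14 - c
X(b) = (b**2 + 3*b)/b (X(b) = ((b**2 + (-14 - 1*(-16))*b) + b)/b = ((b**2 + (-14 + 16)*b) + b)/b = ((b**2 + 2*b) + b)/b = (b**2 + 3*b)/b)
X(-73)/17777 = (3 - 73)/17777 = -70*1/17777 = -70/17777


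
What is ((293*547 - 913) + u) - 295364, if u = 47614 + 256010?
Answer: 167618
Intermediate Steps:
u = 303624
((293*547 - 913) + u) - 295364 = ((293*547 - 913) + 303624) - 295364 = ((160271 - 913) + 303624) - 295364 = (159358 + 303624) - 295364 = 462982 - 295364 = 167618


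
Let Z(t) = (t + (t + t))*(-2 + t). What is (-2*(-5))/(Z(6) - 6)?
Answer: 5/33 ≈ 0.15152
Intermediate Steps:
Z(t) = 3*t*(-2 + t) (Z(t) = (t + 2*t)*(-2 + t) = (3*t)*(-2 + t) = 3*t*(-2 + t))
(-2*(-5))/(Z(6) - 6) = (-2*(-5))/(3*6*(-2 + 6) - 6) = 10/(3*6*4 - 6) = 10/(72 - 6) = 10/66 = 10*(1/66) = 5/33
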